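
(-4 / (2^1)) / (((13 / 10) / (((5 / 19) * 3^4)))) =-8100 / 247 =-32.79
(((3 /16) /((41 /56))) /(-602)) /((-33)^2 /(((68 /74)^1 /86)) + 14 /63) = -459 /109964833100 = -0.00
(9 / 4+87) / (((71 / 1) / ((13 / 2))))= 4641 / 568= 8.17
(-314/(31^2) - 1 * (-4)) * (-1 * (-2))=7060/961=7.35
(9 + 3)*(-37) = -444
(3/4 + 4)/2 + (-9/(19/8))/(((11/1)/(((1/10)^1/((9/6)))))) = 19663/8360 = 2.35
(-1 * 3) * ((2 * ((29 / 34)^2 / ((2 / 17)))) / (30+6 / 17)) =-841 / 688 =-1.22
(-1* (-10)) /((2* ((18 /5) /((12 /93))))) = 50 /279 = 0.18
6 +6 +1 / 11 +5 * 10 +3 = 716 / 11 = 65.09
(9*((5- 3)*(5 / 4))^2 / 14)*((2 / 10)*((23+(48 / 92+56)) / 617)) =82305 / 794696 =0.10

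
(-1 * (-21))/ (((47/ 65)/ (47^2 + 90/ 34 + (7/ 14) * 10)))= 51437295/ 799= 64377.09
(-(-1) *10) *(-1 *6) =-60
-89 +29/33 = -2908/33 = -88.12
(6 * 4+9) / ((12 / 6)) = 33 / 2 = 16.50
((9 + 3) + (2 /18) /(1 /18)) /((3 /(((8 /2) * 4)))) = 224 /3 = 74.67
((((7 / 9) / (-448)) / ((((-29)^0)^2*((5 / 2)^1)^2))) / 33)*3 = -0.00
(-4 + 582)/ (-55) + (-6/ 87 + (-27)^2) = 1145883/ 1595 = 718.42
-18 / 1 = -18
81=81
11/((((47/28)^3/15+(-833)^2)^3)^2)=14021187714724233377212268544000000/142276547970602665551453659509534638647895484398169554612956570607649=0.00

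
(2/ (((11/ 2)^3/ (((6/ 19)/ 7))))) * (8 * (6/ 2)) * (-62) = -142848/ 177023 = -0.81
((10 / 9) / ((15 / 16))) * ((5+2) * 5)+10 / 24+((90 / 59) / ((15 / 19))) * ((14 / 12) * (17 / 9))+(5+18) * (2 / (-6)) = 245255 / 6372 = 38.49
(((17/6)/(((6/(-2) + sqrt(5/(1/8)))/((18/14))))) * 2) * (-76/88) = -969 * sqrt(10)/2387 -2907/4774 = -1.89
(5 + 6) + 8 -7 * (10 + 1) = -58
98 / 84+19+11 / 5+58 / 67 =46697 / 2010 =23.23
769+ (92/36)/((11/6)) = 25423/33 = 770.39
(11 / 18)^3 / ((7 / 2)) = 0.07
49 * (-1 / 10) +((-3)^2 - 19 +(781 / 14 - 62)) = -739 / 35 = -21.11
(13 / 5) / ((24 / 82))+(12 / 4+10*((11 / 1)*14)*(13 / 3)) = 401113 / 60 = 6685.22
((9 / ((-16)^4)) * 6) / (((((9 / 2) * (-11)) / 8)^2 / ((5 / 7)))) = 5 / 325248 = 0.00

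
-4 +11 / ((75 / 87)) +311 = 7994 / 25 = 319.76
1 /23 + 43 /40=1029 /920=1.12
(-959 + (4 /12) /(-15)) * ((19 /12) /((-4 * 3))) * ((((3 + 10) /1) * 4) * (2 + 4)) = 5329766 /135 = 39479.75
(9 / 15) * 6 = 18 / 5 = 3.60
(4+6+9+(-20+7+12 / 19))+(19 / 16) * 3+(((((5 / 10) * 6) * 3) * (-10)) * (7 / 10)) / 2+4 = -5261 / 304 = -17.31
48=48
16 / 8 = 2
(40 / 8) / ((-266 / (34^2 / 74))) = -1445 / 4921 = -0.29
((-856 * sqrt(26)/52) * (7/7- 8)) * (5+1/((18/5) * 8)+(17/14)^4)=133344149 * sqrt(26)/160524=4235.66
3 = 3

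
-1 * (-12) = 12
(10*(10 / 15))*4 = 80 / 3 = 26.67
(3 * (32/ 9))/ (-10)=-16/ 15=-1.07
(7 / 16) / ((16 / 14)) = 49 / 128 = 0.38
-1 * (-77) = 77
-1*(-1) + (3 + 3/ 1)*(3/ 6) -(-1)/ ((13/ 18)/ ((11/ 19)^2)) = 20950/ 4693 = 4.46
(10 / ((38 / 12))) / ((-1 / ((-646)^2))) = -1317840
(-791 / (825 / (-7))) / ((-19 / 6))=-11074 / 5225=-2.12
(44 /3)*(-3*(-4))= 176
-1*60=-60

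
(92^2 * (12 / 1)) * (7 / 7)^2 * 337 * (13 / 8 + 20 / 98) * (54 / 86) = 82828488168 / 2107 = 39311100.22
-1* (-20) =20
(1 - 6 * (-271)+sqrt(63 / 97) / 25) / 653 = 3 * sqrt(679) / 1583525+1627 / 653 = 2.49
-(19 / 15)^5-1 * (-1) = -1716724 / 759375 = -2.26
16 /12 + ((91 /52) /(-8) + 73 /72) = 613 /288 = 2.13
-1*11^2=-121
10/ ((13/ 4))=40/ 13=3.08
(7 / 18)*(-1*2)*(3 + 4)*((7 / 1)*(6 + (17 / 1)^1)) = -7889 / 9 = -876.56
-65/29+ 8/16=-101/58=-1.74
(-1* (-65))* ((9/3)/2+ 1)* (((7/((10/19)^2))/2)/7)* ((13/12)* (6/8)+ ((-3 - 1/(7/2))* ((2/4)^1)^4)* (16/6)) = 417677/5376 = 77.69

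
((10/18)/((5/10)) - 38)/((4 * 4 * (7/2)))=-83/126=-0.66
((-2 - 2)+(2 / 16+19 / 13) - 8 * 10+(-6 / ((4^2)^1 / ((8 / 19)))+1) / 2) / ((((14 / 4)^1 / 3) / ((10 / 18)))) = -810085 / 20748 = -39.04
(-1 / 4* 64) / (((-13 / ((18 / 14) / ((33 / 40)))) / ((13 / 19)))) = 1920 / 1463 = 1.31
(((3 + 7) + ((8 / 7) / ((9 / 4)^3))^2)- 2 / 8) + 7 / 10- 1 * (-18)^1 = 14822349401 / 520812180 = 28.46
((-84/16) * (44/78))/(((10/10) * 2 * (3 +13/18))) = -693/1742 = -0.40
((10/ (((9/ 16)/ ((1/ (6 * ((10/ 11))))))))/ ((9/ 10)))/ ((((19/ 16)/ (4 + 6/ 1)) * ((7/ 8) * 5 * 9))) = 225280/ 290871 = 0.77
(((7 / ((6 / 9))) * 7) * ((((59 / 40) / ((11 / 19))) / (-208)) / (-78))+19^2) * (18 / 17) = 382.25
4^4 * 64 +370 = 16754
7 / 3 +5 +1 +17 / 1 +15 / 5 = 85 / 3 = 28.33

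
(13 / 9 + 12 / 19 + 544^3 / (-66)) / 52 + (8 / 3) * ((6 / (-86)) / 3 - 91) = -198312973525 / 4205916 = -47150.96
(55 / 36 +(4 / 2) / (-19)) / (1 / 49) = 47677 / 684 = 69.70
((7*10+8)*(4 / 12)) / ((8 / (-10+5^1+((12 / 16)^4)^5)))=-71422927608227 / 4398046511104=-16.24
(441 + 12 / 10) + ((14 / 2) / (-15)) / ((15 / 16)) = 99383 / 225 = 441.70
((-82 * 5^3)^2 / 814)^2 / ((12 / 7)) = 4829181396484375 / 496947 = 9717699063.45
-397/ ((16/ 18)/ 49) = -175077/ 8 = -21884.62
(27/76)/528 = 9/13376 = 0.00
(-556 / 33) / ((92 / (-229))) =31831 / 759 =41.94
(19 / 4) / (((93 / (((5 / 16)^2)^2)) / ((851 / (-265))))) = -2021125 / 1292107776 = -0.00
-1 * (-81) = 81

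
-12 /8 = -3 /2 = -1.50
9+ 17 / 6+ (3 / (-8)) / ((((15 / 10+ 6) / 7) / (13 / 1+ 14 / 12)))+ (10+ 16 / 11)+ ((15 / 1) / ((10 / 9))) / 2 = 2207 / 88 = 25.08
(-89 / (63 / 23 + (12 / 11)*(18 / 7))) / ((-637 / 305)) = 6867685 / 893529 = 7.69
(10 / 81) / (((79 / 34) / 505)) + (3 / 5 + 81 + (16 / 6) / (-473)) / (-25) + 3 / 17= 152723057093 / 6431794875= 23.75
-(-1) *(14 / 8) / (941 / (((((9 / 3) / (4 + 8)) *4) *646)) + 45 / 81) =20349 / 23398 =0.87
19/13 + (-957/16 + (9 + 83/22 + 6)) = -39.58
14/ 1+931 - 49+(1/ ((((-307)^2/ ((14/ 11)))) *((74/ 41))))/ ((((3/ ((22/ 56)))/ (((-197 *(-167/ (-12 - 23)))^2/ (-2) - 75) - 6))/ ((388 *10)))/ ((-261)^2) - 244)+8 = 20174646199786286575556072729/ 22317086504945359816636163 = 904.00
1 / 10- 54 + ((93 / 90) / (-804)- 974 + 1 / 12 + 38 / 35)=-173353471 / 168840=-1026.73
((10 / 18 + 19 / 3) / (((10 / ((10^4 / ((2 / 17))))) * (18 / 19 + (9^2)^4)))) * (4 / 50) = 801040 / 7360989453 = 0.00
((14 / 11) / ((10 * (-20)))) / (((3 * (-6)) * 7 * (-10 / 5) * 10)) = -0.00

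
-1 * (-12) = 12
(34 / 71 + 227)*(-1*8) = -129208 / 71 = -1819.83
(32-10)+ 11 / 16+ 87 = 109.69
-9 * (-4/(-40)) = -9/10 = -0.90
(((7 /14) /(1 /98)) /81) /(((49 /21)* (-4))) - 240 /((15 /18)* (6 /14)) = -72583 /108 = -672.06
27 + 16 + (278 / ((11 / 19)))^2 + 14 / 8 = 111619755 / 484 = 230619.33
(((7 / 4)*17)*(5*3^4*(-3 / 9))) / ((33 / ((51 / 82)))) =-273105 / 3608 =-75.69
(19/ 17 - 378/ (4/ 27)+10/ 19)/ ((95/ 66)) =-54357831/ 30685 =-1771.48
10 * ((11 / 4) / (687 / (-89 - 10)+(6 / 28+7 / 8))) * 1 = -50820 / 10811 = -4.70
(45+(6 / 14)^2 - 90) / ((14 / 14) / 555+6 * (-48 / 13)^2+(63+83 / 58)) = -11946481560 / 38980297573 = -0.31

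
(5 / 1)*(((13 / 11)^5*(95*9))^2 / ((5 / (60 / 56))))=1511670060058728375 / 363123944414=4162958.91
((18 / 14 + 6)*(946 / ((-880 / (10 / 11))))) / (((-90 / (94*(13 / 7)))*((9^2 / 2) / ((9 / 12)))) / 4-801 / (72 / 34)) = 1339923 / 72491881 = 0.02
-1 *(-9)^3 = 729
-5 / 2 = -2.50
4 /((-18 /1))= -2 /9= -0.22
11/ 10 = 1.10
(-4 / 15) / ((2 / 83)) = -166 / 15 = -11.07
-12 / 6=-2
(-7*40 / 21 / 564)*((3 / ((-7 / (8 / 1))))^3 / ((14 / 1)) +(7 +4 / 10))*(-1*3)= 108554 / 338541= 0.32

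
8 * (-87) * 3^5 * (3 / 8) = -63423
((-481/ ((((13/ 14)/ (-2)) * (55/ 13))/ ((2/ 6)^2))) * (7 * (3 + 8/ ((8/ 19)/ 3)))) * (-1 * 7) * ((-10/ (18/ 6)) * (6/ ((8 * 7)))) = 942760/ 33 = 28568.48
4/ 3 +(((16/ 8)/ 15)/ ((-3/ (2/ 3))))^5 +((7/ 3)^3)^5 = 14836189505683351/ 44840334375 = 330867.06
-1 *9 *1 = -9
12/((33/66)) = 24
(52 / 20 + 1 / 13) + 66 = 4464 / 65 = 68.68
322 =322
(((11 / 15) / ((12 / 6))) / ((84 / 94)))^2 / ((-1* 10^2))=-267289 / 158760000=-0.00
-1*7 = -7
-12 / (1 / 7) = -84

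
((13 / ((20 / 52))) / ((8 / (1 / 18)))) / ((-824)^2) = 169 / 488862720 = 0.00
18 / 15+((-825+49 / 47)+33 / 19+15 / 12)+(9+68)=-13265883 / 17860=-742.77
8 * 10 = 80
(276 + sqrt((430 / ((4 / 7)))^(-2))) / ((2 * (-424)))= -207691 / 638120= -0.33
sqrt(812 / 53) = 2 * sqrt(10759) / 53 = 3.91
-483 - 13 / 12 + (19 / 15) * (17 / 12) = -482.29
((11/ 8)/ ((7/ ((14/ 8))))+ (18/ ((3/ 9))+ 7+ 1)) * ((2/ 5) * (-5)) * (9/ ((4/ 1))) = -17955/ 64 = -280.55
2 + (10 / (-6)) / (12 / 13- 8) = 617 / 276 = 2.24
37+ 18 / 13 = 499 / 13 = 38.38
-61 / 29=-2.10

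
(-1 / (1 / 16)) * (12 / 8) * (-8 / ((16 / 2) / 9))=216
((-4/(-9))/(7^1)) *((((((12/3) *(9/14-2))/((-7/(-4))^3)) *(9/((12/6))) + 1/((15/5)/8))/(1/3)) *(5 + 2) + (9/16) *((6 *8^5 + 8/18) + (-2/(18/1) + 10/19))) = 11527557749/1642284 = 7019.22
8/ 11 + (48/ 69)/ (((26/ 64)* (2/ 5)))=16472/ 3289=5.01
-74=-74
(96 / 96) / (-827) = -1 / 827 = -0.00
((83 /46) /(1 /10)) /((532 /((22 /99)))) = 415 /55062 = 0.01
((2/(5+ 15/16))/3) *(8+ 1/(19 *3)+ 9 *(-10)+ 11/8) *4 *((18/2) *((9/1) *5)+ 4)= -240537808/16245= -14806.88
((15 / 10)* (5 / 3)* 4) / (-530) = -1 / 53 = -0.02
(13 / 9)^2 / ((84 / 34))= 2873 / 3402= 0.84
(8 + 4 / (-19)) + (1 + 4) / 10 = 315 / 38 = 8.29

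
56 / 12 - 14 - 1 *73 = -247 / 3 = -82.33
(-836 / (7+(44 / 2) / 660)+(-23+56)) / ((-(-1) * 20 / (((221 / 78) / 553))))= -102663 / 4667320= -0.02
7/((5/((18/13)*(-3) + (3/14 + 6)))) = 75/26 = 2.88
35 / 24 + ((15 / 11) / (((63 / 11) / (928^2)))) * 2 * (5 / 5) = 68894965 / 168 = 410089.08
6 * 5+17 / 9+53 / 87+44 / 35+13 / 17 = 34.52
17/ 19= 0.89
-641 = -641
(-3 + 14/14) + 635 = 633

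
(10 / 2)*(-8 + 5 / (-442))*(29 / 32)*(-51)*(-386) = -297284655 / 416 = -714626.57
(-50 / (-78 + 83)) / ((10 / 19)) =-19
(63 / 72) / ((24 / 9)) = 0.33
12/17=0.71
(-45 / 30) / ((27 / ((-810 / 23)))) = 45 / 23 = 1.96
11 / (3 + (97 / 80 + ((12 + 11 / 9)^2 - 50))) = 71280 / 836177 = 0.09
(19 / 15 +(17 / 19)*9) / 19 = 2656 / 5415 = 0.49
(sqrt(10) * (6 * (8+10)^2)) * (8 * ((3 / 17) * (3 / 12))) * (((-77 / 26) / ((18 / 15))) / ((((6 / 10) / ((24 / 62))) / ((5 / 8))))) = -2159.15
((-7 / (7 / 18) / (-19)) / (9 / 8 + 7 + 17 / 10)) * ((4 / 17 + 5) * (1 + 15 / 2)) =10680 / 2489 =4.29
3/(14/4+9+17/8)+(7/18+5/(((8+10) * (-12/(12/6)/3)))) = 71/156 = 0.46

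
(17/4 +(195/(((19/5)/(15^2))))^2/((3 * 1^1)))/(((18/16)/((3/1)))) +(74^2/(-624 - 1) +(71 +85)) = 80209091708242/676875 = 118499119.79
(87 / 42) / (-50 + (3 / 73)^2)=-154541 / 3730174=-0.04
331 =331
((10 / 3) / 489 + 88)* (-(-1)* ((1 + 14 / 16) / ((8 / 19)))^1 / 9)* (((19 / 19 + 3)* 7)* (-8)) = -9754.09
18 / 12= 3 / 2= 1.50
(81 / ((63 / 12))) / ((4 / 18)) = 486 / 7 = 69.43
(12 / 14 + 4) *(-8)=-272 / 7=-38.86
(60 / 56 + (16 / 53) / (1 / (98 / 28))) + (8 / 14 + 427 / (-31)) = -11.07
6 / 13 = 0.46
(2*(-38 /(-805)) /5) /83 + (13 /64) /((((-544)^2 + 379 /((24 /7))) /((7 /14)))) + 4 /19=152077489726343 /721587156379600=0.21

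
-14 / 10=-7 / 5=-1.40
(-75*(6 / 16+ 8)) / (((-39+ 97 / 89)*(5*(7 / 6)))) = 268335 / 94472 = 2.84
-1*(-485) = 485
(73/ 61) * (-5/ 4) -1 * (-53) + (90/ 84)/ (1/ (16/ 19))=1700691/ 32452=52.41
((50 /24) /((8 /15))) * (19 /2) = 2375 /64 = 37.11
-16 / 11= -1.45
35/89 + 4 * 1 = 391/89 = 4.39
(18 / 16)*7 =63 / 8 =7.88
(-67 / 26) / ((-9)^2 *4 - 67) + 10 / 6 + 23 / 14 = 231496 / 70161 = 3.30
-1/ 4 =-0.25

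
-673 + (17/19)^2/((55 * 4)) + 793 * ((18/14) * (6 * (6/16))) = 450600309/277970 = 1621.04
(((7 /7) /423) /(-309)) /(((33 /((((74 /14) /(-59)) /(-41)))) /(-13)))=481 /73037633823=0.00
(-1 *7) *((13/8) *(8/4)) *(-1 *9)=819/4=204.75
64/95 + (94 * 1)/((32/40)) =22453/190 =118.17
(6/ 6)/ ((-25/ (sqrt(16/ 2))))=-2* sqrt(2)/ 25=-0.11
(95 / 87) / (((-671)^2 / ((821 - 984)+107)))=-5320 / 39170967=-0.00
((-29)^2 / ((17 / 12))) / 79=10092 / 1343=7.51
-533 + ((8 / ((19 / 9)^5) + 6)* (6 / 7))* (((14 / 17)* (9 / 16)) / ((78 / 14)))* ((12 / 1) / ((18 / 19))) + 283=-7039280897 / 28800941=-244.41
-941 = -941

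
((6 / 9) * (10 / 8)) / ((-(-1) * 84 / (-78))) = -65 / 84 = -0.77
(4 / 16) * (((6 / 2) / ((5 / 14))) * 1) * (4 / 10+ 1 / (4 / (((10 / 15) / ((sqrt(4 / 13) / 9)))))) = 21 / 25+ 63 * sqrt(13) / 40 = 6.52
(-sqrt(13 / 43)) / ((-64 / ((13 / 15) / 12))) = 13 * sqrt(559) / 495360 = 0.00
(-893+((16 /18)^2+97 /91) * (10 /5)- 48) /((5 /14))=-13817498 /5265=-2624.41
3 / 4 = 0.75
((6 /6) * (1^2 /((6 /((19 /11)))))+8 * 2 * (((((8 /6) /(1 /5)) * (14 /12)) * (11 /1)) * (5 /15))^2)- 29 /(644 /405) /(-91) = 13013.38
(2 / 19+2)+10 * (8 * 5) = 402.11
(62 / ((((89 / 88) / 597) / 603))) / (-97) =-1964110896 / 8633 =-227511.98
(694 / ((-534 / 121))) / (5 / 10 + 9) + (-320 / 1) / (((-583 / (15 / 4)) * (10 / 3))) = -47130562 / 2957559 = -15.94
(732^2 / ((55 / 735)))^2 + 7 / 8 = 49632823360899919 / 968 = 51273577852169.34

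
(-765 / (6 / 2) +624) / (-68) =-369 / 68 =-5.43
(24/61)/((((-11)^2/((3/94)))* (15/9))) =108/1734535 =0.00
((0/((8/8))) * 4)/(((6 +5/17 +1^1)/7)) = 0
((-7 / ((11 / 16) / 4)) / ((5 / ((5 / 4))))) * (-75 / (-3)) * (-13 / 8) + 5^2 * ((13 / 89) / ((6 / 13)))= 2476175 / 5874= 421.55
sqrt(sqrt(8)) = 2^(3 / 4) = 1.68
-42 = -42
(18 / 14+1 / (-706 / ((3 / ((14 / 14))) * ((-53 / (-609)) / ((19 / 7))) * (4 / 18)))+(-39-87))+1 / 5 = -7628798521 / 61268445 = -124.51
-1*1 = -1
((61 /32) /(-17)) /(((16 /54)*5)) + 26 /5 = 22301 /4352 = 5.12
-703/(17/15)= -10545/17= -620.29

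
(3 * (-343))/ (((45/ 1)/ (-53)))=18179/ 15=1211.93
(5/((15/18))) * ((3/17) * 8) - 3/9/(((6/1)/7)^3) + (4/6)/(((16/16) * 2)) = 8.27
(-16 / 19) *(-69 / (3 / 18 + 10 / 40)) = 13248 / 95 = 139.45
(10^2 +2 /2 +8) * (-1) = -109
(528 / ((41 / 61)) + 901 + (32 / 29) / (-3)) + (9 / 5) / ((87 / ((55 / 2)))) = 12033361 / 7134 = 1686.76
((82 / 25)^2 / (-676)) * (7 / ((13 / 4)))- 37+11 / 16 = -798538713 / 21970000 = -36.35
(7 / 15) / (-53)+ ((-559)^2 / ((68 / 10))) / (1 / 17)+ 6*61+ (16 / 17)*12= 21126101597 / 27030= 781579.79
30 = 30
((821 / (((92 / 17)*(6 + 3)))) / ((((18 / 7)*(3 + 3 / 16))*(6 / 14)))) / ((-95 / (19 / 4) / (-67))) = 2695343 / 167670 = 16.08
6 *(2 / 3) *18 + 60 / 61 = 4452 / 61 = 72.98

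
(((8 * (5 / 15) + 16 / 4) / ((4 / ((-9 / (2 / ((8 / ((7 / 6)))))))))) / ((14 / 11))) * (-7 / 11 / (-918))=-10 / 357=-0.03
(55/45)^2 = 1.49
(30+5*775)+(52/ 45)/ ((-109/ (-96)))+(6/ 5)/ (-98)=62585926/ 16023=3906.01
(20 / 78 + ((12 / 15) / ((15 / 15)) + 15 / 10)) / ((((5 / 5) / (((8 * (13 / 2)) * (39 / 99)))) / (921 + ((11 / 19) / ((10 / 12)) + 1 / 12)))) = 13619768747 / 282150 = 48271.38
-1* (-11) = 11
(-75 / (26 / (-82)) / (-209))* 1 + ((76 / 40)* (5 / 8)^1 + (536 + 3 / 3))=23346887 / 43472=537.06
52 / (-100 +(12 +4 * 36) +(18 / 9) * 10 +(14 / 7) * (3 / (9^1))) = 78 / 115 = 0.68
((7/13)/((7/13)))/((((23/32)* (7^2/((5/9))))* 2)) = 80/10143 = 0.01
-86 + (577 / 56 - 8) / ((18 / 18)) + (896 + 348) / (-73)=-411815 / 4088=-100.74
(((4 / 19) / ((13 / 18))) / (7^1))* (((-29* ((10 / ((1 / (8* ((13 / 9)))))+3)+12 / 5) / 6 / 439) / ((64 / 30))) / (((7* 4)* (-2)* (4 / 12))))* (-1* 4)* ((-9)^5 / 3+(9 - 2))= 2329348179 / 21252868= 109.60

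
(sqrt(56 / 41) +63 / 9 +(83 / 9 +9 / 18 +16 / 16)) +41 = 59.89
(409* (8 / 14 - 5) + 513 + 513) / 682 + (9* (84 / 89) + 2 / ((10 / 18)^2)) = 146829307 / 10622150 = 13.82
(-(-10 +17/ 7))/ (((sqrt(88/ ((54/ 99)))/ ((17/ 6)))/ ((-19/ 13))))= -17119 * sqrt(3)/ 12012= -2.47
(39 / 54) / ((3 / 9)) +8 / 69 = 105 / 46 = 2.28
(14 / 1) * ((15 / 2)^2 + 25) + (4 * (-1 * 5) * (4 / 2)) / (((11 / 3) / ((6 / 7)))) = 173735 / 154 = 1128.15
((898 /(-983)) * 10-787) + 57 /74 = -57856443 /72742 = -795.37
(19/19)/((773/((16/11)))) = 16/8503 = 0.00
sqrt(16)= 4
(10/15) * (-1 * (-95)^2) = -18050/3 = -6016.67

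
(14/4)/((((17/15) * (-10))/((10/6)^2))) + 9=1661/204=8.14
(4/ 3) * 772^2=2383936/ 3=794645.33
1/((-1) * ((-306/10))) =5/153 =0.03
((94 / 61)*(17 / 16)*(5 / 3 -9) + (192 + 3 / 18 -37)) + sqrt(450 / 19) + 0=15*sqrt(38) / 19 + 34931 / 244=148.03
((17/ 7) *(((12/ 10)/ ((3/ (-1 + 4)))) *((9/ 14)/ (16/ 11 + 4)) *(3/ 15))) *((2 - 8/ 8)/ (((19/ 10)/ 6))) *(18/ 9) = 10098/ 23275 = 0.43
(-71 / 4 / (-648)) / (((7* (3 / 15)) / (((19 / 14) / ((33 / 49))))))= 6745 / 171072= 0.04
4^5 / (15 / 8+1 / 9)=73728 / 143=515.58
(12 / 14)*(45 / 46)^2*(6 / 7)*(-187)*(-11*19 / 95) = 7497765 / 25921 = 289.25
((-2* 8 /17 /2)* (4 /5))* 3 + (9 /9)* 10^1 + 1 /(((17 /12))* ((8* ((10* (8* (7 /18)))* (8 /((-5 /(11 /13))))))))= 7429669 /837760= 8.87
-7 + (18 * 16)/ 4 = 65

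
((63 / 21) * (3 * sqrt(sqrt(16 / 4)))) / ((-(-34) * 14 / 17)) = 9 * sqrt(2) / 28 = 0.45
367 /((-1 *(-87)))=367 /87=4.22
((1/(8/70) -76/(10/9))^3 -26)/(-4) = 1698144057/32000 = 53067.00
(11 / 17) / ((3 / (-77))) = -847 / 51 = -16.61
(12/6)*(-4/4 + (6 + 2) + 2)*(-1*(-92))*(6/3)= 3312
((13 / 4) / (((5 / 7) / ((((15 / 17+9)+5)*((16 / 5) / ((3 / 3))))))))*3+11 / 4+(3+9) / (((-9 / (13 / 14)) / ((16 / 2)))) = 22951759 / 35700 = 642.91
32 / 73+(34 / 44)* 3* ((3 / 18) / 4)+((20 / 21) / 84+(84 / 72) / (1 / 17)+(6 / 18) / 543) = 6966915839 / 341846736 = 20.38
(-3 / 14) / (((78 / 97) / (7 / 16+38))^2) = -1186239675 / 2422784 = -489.62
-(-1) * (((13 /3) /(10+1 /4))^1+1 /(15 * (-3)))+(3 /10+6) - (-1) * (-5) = 1255 /738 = 1.70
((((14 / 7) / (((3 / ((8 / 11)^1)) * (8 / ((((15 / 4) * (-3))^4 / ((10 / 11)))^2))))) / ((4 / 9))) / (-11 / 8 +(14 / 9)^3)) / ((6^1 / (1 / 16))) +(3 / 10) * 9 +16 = 26970830135843671 / 146098094080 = 184607.68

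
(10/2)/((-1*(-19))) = 5/19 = 0.26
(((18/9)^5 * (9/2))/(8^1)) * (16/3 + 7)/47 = 222/47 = 4.72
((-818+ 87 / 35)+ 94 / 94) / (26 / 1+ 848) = -14254 / 15295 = -0.93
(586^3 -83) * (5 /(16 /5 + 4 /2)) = 5030749325 /26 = 193490358.65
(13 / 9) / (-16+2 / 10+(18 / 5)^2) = -0.51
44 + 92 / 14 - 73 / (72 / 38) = 12.04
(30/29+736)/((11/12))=256488/319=804.04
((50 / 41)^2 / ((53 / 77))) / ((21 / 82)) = 55000 / 6519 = 8.44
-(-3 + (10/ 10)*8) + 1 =-4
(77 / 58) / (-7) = -11 / 58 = -0.19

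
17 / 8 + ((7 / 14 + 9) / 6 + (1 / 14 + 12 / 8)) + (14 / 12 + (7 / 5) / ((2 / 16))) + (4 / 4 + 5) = 6621 / 280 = 23.65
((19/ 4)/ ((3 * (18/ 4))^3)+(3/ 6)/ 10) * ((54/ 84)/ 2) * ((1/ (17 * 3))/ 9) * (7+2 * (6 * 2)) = 633733/ 562146480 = 0.00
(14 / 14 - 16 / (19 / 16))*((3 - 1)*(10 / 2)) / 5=-474 / 19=-24.95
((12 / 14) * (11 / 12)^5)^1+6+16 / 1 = 6547739 / 290304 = 22.55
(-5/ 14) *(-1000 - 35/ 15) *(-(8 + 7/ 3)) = -466085/ 126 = -3699.09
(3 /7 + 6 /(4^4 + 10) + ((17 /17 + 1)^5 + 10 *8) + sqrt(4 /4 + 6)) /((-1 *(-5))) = sqrt(7) /5 + 14956 /665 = 23.02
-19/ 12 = -1.58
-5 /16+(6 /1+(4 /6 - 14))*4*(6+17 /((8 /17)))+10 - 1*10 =-59327 /48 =-1235.98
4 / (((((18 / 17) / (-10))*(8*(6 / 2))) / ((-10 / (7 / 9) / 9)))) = 425 / 189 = 2.25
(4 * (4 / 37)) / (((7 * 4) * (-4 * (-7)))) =1 / 1813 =0.00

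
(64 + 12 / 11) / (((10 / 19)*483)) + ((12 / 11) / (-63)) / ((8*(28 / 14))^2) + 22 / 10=278371 / 113344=2.46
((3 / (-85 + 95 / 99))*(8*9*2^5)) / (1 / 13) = -1069.20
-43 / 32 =-1.34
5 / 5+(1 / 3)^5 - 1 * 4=-728 / 243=-3.00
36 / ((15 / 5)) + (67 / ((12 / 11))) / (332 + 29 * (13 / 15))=23711 / 1948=12.17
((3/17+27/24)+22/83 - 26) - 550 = -6484205/11288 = -574.43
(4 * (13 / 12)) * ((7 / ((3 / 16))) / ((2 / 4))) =2912 / 9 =323.56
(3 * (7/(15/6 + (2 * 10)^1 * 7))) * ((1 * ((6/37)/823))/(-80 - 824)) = -21/653782970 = -0.00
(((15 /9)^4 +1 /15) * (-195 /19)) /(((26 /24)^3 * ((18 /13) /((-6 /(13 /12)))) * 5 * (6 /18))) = 2420736 /16055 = 150.78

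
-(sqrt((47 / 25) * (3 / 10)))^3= -141 * sqrt(1410) / 12500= -0.42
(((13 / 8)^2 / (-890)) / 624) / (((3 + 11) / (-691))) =8983 / 38277120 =0.00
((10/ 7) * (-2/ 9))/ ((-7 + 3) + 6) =-10/ 63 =-0.16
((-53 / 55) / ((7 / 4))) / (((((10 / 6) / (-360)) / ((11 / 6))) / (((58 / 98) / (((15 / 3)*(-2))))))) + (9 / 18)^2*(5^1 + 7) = -9.91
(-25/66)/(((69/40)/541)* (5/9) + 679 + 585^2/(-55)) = 54100/791712131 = 0.00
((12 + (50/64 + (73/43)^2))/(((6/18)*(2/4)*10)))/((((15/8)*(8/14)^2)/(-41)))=-1861878921/2958400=-629.35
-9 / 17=-0.53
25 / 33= 0.76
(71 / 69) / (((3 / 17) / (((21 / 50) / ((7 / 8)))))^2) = 7.61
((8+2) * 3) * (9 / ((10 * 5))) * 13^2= 4563 / 5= 912.60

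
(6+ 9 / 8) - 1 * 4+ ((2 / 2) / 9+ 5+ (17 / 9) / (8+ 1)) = 5473 / 648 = 8.45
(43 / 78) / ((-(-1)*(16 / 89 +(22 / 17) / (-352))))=520472 / 166257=3.13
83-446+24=-339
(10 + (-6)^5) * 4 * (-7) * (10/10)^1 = 217448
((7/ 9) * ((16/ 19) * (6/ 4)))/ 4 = 14/ 57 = 0.25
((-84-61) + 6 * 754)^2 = 19175641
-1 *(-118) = 118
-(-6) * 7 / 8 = 21 / 4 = 5.25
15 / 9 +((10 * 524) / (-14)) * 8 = -62845 / 21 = -2992.62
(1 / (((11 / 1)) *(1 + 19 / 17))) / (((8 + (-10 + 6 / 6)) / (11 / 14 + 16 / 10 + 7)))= -1241 / 3080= -0.40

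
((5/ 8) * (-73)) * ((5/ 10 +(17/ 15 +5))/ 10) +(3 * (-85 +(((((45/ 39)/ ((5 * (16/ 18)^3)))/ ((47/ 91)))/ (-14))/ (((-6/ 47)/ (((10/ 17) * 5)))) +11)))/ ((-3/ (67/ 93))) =180455617/ 8094720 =22.29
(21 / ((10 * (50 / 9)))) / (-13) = -189 / 6500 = -0.03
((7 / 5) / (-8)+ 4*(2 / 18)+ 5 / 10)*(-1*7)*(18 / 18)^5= -1939 / 360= -5.39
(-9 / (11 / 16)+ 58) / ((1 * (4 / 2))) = 22.45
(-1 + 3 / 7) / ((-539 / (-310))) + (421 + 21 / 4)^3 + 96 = 18700813181077 / 241472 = 77445058.56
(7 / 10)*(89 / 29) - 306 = -88117 / 290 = -303.85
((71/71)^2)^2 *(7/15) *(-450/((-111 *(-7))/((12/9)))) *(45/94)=-300/1739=-0.17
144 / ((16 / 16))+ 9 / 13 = 1881 / 13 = 144.69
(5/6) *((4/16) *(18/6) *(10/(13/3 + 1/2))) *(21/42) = 75/116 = 0.65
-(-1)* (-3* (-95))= 285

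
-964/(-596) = 1.62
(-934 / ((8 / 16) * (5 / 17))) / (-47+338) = -31756 / 1455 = -21.83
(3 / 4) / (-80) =-3 / 320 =-0.01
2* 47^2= 4418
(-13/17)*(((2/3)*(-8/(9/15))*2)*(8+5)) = 27040/153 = 176.73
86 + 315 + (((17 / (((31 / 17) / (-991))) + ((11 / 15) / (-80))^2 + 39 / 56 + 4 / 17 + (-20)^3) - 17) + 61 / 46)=-2059023224873513 / 122179680000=-16852.42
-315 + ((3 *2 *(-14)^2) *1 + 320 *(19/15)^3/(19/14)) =1340.19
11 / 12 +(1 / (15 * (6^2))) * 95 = 59 / 54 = 1.09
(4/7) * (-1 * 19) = -76/7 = -10.86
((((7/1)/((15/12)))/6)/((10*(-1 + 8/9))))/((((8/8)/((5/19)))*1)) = -0.22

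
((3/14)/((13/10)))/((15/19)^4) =130321/307125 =0.42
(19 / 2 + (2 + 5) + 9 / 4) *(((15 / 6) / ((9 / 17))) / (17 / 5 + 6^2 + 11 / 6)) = 10625 / 4948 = 2.15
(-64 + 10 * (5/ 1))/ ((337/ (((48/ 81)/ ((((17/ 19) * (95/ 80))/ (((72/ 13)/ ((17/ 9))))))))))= -86016/ 1266109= -0.07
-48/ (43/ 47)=-2256/ 43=-52.47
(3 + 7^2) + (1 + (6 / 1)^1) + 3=62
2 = 2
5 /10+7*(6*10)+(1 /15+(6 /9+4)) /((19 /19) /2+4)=113819 /270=421.55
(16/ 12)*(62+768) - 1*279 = 827.67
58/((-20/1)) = -29/10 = -2.90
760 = 760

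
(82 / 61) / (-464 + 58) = -0.00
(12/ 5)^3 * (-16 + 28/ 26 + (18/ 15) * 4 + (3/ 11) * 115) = 26243136/ 89375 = 293.63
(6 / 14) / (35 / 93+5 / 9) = 837 / 1820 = 0.46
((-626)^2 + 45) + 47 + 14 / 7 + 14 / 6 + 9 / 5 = 391974.13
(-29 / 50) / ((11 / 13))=-0.69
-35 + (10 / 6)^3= -820 / 27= -30.37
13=13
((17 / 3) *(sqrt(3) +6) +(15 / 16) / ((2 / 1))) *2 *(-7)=-7721 / 16 - 238 *sqrt(3) / 3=-619.97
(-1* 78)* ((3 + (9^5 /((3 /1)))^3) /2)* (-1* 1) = 297398301914610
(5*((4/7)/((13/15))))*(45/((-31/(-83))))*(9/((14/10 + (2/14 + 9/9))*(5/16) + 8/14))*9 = 161352000/6851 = 23551.60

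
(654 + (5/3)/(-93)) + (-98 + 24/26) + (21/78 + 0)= 4041743/7254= 557.17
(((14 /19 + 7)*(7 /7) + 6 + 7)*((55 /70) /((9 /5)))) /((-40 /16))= -4334 /1197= -3.62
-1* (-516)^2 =-266256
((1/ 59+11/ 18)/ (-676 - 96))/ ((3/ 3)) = -667/ 819864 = -0.00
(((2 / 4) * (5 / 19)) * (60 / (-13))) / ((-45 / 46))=460 / 741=0.62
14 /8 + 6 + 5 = 51 /4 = 12.75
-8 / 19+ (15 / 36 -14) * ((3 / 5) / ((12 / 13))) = -42181 / 4560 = -9.25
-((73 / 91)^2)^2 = -28398241 / 68574961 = -0.41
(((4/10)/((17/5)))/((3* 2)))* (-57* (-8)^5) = 622592/17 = 36623.06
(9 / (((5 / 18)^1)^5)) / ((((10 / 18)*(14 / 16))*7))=1224440064 / 765625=1599.27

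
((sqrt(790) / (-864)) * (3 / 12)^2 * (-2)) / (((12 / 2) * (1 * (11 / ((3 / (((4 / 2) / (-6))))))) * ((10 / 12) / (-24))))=sqrt(790) / 1760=0.02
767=767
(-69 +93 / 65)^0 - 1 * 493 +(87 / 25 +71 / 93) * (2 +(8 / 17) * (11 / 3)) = -11292872 / 23715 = -476.19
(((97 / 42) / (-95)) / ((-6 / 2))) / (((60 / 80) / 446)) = 86524 / 17955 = 4.82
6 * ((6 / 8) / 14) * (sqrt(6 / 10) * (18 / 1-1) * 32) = 1224 * sqrt(15) / 35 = 135.44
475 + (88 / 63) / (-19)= 568487 / 1197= 474.93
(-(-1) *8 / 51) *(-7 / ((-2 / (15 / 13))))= 0.63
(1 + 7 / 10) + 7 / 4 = 69 / 20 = 3.45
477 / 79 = 6.04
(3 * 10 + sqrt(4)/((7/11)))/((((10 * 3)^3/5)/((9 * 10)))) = 58/105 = 0.55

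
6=6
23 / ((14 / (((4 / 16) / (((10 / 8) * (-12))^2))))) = 0.00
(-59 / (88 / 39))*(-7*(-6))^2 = -1014741 / 22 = -46124.59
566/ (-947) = -566/ 947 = -0.60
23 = 23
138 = 138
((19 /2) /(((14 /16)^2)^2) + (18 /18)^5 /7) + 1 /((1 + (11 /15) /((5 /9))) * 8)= 18274345 /1114064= 16.40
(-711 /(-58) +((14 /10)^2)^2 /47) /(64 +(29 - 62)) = 21024883 /52816250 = 0.40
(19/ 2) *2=19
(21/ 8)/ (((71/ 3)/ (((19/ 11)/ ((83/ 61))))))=73017/ 518584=0.14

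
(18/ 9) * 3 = 6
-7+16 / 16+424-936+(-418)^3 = -73035150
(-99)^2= 9801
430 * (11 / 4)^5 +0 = 34625965 / 512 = 67628.84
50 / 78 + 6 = 259 / 39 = 6.64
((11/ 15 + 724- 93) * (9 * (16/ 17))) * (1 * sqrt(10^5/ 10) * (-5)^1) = -45484800/ 17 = -2675576.47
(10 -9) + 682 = 683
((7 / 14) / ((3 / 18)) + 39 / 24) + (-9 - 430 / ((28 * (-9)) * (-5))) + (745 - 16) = 365039 / 504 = 724.28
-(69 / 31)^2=-4761 / 961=-4.95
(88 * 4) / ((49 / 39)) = 13728 / 49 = 280.16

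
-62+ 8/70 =-2166/35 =-61.89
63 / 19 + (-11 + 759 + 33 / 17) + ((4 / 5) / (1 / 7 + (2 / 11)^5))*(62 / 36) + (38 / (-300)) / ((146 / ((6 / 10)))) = 522186252323261 / 684486580500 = 762.89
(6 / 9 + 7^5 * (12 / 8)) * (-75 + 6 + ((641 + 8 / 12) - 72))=12622390.78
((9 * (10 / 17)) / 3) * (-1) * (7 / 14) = -15 / 17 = -0.88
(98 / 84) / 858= 7 / 5148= 0.00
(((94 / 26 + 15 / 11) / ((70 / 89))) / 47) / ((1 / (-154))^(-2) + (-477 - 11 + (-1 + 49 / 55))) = 15842 / 2732006459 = 0.00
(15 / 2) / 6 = 1.25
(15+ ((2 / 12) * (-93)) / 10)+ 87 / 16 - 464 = -35609 / 80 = -445.11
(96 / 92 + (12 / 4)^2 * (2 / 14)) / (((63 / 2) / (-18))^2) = 6000 / 7889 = 0.76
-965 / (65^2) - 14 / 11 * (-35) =411927 / 9295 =44.32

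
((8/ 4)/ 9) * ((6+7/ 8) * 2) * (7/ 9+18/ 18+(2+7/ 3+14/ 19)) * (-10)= -322025/ 1539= -209.24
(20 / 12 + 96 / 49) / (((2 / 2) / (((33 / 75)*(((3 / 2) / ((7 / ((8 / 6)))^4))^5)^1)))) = 201451146051584 / 4207624395956983297290933225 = 0.00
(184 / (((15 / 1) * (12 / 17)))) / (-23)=-34 / 45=-0.76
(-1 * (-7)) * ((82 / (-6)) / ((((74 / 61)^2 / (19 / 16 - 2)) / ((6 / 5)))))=13883051 / 219040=63.38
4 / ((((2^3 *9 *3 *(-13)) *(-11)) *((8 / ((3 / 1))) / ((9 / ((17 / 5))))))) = 5 / 38896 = 0.00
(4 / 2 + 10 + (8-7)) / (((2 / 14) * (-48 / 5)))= -455 / 48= -9.48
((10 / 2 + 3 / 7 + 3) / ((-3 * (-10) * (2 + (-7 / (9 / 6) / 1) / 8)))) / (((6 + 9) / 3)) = 118 / 2975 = 0.04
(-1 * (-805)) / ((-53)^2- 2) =115 / 401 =0.29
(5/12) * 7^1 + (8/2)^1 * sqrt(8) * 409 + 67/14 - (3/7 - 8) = 1283/84 + 3272 * sqrt(2) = 4642.58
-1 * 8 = -8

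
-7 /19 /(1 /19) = -7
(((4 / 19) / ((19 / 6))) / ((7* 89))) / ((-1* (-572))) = 6 / 32161129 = 0.00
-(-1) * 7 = 7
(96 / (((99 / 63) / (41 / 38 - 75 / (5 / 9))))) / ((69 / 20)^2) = -227987200 / 331683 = -687.36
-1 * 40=-40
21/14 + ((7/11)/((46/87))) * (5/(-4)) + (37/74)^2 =497/2024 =0.25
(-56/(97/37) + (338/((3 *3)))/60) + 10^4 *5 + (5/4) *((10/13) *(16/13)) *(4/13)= 49979.63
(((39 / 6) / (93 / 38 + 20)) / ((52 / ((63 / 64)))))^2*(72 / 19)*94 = 31898853 / 2980286464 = 0.01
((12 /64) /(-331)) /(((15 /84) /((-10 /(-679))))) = -3 /64214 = -0.00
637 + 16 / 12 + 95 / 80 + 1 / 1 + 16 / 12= 30809 / 48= 641.85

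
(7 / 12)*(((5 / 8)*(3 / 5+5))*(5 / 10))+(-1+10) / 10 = 461 / 240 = 1.92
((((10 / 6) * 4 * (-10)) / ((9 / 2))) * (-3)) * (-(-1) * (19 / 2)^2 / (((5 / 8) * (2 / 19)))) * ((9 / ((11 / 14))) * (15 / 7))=16461600 / 11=1496509.09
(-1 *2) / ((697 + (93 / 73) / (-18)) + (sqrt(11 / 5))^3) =-33425422500 / 11647321533761 + 21102840 *sqrt(55) / 11647321533761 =-0.00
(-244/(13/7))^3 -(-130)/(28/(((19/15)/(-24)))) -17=-5022586597747/2214576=-2267967.59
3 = 3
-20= -20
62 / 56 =31 / 28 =1.11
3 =3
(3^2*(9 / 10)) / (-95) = -81 / 950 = -0.09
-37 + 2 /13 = -479 /13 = -36.85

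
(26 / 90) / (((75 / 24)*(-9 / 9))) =-104 / 1125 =-0.09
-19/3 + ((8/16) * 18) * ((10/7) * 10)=2567/21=122.24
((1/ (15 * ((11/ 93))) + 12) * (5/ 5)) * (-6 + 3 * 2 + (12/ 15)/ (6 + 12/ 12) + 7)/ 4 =172059/ 7700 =22.35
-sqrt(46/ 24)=-sqrt(69)/ 6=-1.38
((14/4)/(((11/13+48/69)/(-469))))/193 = -981617/177946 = -5.52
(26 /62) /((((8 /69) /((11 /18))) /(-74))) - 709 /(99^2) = -397746863 /2430648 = -163.64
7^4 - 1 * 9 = 2392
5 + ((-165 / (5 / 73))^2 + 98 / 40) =116065769 / 20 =5803288.45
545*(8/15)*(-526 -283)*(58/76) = -10228996/57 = -179456.07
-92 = -92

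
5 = 5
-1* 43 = -43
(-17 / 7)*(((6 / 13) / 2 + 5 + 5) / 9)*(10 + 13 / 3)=-13889 / 351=-39.57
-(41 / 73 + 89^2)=-578274 / 73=-7921.56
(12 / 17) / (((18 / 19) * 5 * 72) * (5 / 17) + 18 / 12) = 152 / 21923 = 0.01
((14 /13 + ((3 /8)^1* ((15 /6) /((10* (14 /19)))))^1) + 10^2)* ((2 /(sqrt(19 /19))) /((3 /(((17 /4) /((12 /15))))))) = 16700035 /46592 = 358.43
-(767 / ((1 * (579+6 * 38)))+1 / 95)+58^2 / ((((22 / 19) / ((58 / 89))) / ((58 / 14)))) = 4120496163524 / 525385245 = 7842.81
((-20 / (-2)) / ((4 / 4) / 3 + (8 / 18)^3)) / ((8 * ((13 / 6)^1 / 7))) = 76545 / 7982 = 9.59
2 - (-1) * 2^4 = 18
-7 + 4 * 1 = -3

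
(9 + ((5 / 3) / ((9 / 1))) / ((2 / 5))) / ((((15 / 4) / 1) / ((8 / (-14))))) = -1.44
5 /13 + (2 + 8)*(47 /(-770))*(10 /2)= -2670 /1001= -2.67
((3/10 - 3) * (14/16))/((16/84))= -3969/320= -12.40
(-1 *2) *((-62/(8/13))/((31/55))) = 715/2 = 357.50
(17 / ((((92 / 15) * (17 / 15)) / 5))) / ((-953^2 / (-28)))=7875 / 20888807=0.00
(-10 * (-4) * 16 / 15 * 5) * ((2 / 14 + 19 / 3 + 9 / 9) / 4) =25120 / 63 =398.73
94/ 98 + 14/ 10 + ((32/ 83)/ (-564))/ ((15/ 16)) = 2.36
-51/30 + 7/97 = -1579/970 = -1.63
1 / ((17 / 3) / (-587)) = -1761 / 17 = -103.59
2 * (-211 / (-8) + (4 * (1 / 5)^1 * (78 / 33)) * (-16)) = -1707 / 220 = -7.76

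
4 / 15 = 0.27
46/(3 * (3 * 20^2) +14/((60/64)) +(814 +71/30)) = 460/44313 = 0.01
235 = 235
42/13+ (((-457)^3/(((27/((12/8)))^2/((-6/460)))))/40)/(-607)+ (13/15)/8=24939453731/7840497600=3.18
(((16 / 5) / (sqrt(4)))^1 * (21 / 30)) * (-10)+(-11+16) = -31 / 5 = -6.20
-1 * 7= -7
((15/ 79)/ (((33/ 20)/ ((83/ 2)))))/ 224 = 2075/ 97328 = 0.02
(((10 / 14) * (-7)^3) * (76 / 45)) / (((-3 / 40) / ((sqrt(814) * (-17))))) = -2532320 * sqrt(814) / 27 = -2675882.40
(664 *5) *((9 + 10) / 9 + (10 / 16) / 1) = 81755 / 9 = 9083.89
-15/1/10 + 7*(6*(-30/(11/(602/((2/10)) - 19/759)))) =-1919047989/5566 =-344780.45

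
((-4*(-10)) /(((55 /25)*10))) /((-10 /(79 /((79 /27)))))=-54 /11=-4.91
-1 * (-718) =718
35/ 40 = 7/ 8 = 0.88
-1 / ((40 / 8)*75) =-1 / 375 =-0.00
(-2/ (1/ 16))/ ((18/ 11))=-176/ 9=-19.56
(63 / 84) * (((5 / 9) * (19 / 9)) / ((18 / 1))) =95 / 1944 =0.05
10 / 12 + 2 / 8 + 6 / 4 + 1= 43 / 12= 3.58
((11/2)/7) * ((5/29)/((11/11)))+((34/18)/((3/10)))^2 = 11773495/295974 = 39.78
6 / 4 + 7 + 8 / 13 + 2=289 / 26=11.12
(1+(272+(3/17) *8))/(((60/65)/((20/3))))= 101075/51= 1981.86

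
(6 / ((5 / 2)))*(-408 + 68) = -816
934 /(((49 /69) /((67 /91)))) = 4317882 /4459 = 968.35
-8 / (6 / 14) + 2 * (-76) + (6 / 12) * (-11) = -1057 / 6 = -176.17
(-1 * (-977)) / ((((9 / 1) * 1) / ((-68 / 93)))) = -66436 / 837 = -79.37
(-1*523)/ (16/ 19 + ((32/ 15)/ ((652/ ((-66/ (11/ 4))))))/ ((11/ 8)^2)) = -979937255/ 1500016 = -653.28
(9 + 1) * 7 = 70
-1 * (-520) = 520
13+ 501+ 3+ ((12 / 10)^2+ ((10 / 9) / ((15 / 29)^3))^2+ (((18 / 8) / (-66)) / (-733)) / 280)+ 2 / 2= 77841805817605391 / 133311384360000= 583.91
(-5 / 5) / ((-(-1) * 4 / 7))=-7 / 4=-1.75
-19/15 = -1.27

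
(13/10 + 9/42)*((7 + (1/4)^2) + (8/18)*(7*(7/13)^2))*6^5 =110945430/1183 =93783.12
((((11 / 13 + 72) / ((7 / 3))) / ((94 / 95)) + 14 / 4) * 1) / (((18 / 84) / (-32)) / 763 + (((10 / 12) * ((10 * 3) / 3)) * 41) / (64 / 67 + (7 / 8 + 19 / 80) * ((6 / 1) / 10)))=955115891542848 / 5737231886933989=0.17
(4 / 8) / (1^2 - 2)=-1 / 2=-0.50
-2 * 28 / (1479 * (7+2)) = -56 / 13311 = -0.00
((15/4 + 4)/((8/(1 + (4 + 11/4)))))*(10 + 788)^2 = 152992161/32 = 4781005.03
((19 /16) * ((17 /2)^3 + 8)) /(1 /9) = 851067 /128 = 6648.96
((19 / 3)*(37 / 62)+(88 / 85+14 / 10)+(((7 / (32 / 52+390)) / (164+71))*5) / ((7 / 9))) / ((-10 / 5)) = -5863113733 / 1886654730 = -3.11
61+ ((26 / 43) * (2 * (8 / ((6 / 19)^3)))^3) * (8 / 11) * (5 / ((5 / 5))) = 2684762213434879 / 9310059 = 288372201.88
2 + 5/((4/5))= 33/4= 8.25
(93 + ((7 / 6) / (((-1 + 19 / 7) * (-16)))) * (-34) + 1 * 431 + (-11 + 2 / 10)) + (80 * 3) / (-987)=487407149 / 947520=514.40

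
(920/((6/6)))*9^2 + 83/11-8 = 819715/11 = 74519.55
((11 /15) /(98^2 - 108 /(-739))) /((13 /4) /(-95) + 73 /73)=14041 /177597906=0.00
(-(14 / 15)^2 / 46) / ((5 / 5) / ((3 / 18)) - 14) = 49 / 20700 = 0.00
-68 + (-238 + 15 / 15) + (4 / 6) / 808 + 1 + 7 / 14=-367841 / 1212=-303.50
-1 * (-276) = 276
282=282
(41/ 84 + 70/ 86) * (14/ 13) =4703/ 3354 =1.40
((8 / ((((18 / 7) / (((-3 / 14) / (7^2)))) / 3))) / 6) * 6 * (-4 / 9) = 8 / 441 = 0.02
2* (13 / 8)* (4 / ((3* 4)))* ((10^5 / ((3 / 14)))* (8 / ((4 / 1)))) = 1011111.11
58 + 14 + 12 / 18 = 218 / 3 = 72.67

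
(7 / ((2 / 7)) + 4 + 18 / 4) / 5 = 33 / 5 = 6.60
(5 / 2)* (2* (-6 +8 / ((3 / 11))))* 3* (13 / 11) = 4550 / 11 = 413.64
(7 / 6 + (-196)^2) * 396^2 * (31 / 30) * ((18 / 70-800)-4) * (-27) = 3377357561434428 / 25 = 135094302457377.12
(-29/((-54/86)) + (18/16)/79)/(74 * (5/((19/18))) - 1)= 14978593/113322024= 0.13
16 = 16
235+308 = 543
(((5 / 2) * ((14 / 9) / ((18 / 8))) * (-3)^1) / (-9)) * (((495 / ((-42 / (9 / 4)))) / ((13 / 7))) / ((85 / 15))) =-1925 / 1326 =-1.45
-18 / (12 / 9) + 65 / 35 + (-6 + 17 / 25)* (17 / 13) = -18.60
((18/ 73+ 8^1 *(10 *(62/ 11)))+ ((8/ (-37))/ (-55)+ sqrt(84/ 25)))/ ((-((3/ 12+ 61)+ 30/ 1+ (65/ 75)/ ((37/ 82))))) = -804264168/ 166091717 - 888 *sqrt(21)/ 206839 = -4.86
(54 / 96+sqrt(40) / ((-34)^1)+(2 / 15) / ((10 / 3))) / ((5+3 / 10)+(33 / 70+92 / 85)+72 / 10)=28679 / 668960 - 35 * sqrt(10) / 8362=0.03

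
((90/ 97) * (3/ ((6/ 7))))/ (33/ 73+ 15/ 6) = 45990/ 41807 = 1.10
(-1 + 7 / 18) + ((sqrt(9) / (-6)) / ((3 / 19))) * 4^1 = -239 / 18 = -13.28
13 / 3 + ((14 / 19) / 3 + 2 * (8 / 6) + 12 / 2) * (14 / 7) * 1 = 421 / 19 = 22.16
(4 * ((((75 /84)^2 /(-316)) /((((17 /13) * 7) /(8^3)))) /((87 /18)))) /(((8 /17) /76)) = -14820000 /785813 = -18.86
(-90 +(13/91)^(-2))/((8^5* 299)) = -41/9797632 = -0.00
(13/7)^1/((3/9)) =39/7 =5.57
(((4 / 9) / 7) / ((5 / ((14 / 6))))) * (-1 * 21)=-28 / 45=-0.62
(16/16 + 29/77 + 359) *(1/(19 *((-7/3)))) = -8.13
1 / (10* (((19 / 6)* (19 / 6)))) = 18 / 1805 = 0.01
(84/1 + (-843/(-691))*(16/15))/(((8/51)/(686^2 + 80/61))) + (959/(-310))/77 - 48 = 36783027607432837/143734910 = 255908794.93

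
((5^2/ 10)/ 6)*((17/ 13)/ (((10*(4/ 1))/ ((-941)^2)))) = 12061.84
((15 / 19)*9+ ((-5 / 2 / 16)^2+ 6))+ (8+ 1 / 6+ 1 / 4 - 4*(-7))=2891921 / 58368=49.55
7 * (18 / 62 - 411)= -89124 / 31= -2874.97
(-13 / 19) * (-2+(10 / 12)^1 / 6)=871 / 684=1.27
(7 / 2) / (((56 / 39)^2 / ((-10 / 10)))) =-1.70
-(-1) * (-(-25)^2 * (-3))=1875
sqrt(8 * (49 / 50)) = 2.80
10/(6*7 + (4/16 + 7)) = 40/197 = 0.20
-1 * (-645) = 645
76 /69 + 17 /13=2161 /897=2.41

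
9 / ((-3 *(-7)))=3 / 7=0.43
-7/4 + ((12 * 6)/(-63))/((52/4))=-669/364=-1.84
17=17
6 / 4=3 / 2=1.50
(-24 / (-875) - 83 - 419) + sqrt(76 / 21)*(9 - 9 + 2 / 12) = -439226 / 875 + sqrt(399) / 63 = -501.66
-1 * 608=-608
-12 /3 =-4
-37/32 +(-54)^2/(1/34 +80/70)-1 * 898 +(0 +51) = 1626213/992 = 1639.33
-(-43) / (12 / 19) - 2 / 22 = 8975 / 132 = 67.99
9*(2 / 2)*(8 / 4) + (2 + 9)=29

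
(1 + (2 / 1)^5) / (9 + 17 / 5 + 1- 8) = 55 / 9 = 6.11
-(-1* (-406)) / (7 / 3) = -174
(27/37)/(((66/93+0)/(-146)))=-61101/407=-150.13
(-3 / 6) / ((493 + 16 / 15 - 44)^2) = -225 / 91152002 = -0.00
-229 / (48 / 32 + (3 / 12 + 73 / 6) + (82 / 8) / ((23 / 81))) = -15801 / 3451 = -4.58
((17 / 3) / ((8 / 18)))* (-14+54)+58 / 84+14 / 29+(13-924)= -486989 / 1218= -399.83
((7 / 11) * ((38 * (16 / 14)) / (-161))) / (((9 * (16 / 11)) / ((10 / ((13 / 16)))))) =-3040 / 18837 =-0.16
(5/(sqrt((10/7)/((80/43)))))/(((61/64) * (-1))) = -640 * sqrt(602)/2623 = -5.99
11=11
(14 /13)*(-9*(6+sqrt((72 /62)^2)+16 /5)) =-100.42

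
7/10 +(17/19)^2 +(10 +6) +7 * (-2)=3.50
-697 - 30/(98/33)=-34648/49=-707.10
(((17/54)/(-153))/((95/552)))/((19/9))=-92/16245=-0.01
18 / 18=1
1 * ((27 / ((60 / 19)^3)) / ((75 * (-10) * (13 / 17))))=-116603 / 78000000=-0.00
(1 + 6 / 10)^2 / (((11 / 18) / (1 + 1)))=2304 / 275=8.38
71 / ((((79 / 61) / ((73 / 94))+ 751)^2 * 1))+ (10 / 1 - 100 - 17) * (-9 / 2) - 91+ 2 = 8818235124355863 / 22466833907282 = 392.50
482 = 482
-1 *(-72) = 72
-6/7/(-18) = 1/21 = 0.05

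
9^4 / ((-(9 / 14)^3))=-24696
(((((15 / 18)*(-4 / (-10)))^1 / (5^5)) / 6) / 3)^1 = 1 / 168750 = 0.00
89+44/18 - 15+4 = 724/9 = 80.44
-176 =-176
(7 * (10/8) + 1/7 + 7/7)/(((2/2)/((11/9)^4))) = 4055557/183708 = 22.08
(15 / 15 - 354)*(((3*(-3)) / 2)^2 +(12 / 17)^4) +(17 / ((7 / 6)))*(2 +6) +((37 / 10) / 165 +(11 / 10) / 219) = -334230472989337 / 46947154100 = -7119.29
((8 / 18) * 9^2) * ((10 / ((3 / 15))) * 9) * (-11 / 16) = -22275 / 2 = -11137.50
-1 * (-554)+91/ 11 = 6185/ 11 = 562.27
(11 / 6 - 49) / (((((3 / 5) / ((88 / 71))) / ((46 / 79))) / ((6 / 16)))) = -357995 / 16827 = -21.28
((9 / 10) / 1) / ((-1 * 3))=-3 / 10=-0.30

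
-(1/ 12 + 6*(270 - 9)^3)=-1280129833/ 12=-106677486.08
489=489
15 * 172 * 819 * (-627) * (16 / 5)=-4239563328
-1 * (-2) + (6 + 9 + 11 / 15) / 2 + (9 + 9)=418 / 15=27.87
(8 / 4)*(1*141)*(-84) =-23688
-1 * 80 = -80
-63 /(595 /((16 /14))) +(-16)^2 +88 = 204608 /595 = 343.88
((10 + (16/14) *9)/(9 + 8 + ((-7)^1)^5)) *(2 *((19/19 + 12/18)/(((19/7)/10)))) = -1420/95703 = -0.01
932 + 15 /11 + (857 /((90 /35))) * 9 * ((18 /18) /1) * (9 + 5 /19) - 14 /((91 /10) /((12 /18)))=234073735 /8151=28717.18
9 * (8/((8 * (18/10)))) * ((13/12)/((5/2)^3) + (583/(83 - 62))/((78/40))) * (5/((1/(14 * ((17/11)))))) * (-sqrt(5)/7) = -49796332 * sqrt(5)/45045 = -2471.93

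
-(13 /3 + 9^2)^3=-16777216 /27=-621378.37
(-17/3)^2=289/9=32.11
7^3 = 343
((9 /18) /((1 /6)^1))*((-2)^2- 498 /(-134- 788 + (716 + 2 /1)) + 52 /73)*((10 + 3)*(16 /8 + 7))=6232005 /2482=2510.88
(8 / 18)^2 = 0.20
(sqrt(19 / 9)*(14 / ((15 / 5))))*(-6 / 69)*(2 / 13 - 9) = 140*sqrt(19) / 117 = 5.22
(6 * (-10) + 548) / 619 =488 / 619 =0.79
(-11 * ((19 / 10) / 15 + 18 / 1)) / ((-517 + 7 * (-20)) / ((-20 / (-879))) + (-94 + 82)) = 59818 / 8666145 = 0.01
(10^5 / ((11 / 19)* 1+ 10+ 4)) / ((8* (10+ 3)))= 237500 / 3601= 65.95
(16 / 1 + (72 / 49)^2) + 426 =1066426 / 2401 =444.16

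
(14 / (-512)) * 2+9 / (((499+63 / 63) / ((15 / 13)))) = -1411 / 41600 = -0.03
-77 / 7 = -11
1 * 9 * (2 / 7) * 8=144 / 7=20.57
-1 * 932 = -932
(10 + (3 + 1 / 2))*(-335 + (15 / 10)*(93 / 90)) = -180063 / 40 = -4501.58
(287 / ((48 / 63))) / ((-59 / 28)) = -42189 / 236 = -178.77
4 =4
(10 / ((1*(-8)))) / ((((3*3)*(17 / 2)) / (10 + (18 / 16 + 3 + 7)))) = -845 / 2448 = -0.35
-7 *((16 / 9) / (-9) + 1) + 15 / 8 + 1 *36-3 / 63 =146105 / 4536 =32.21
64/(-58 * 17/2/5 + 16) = -320/413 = -0.77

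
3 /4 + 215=863 /4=215.75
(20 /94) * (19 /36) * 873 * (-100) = -460750 /47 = -9803.19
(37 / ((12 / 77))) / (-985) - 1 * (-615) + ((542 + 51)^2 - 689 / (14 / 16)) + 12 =29082144457 / 82740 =351488.33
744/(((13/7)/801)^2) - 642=23390097558/169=138402944.13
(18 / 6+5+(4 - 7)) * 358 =1790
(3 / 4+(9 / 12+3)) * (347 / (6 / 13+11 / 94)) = 1908153 / 707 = 2698.94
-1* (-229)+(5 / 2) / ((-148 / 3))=67769 / 296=228.95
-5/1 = -5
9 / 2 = 4.50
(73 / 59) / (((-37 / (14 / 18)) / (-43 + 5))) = 19418 / 19647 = 0.99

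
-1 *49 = -49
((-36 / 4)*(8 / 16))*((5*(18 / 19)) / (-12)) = 135 / 76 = 1.78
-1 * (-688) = 688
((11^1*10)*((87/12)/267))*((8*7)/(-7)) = -6380/267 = -23.90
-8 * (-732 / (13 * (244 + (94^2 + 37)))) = 0.05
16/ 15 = 1.07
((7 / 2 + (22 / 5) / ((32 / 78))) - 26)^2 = 221841 / 1600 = 138.65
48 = 48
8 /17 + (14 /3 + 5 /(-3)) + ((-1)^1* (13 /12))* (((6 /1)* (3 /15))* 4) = -147 /85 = -1.73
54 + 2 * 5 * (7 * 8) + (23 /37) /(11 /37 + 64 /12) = 383819 /625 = 614.11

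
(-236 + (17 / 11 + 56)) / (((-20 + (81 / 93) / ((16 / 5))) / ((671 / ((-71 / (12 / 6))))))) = -118785056 / 694735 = -170.98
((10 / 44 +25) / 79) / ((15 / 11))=37 / 158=0.23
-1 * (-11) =11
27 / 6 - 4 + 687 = 1375 / 2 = 687.50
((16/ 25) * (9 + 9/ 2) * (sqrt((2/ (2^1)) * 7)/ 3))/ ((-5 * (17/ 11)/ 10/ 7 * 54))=-616 * sqrt(7)/ 1275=-1.28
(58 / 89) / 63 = 58 / 5607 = 0.01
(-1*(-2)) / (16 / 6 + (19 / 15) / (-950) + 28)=1500 / 22999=0.07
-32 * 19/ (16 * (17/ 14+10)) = -532/ 157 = -3.39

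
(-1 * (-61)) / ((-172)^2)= 61 / 29584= 0.00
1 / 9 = 0.11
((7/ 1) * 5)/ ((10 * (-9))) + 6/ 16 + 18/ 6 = 215/ 72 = 2.99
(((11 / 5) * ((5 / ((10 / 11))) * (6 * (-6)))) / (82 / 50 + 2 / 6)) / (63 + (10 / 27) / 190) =-1675971 / 478336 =-3.50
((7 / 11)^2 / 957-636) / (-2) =73646843 / 231594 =318.00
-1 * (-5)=5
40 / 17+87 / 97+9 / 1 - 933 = -1518317 / 1649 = -920.75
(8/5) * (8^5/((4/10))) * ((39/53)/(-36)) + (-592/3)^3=-10999992320/1431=-7686926.85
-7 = -7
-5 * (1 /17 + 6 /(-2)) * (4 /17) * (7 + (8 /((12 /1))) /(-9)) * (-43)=-473000 /459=-1030.50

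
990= 990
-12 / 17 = -0.71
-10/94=-5/47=-0.11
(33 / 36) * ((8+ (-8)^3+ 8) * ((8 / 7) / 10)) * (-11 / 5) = 60016 / 525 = 114.32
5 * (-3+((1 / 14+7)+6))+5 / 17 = 12055 / 238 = 50.65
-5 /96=-0.05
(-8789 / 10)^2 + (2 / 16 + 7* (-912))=153216267 / 200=766081.34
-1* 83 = -83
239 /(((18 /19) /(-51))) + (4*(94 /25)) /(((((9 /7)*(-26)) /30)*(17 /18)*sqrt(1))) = -85397437 /6630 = -12880.46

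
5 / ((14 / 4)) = 10 / 7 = 1.43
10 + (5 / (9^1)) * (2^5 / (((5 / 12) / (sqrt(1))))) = 158 / 3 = 52.67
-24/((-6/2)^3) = 8/9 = 0.89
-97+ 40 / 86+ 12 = -3635 / 43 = -84.53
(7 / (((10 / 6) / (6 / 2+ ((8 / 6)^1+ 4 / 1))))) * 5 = 175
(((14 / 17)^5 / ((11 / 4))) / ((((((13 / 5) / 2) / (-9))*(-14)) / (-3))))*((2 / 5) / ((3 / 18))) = -99574272 / 203039551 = -0.49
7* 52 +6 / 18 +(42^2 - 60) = 6205 / 3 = 2068.33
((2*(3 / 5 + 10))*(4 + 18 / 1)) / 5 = 93.28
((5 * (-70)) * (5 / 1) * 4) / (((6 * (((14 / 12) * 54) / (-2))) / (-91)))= -91000 / 27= -3370.37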